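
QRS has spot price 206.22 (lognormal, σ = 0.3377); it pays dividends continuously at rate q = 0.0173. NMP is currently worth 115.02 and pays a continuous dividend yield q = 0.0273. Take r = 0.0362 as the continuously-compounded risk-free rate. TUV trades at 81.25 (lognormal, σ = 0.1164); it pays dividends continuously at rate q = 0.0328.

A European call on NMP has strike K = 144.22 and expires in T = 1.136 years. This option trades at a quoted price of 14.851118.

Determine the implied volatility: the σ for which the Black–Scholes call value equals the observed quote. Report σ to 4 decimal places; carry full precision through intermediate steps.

sigma = 0.4995

At σ = 0.4995 the Black–Scholes value reproduces the quote:
σ√T = 0.4995·√1.136 = 0.532384
d₁ = (ln(S/K) + (r−q+σ²/2)T) / (σ√T) = (ln(115.02/144.22) + (0.0362−0.0273+0.4995²/2)·1.136) / 0.532384 = (-0.226234 + 0.151827) / 0.532384 = -0.139763
d₂ = d₁ − σ√T = -0.139763 − 0.532384 = -0.672146
e^{−rT} = 0.959711
e^{−qT} = 0.969463
N(d₁) = 0.444424,  N(d₂) = 0.250745
V = S·e^{−qT}·N(d₁) − K·e^{−rT}·N(d₂) = 49.556651 − 34.705533 = 14.851118 (the quoted price), and the Black–Scholes price is strictly increasing in σ, so σ is unique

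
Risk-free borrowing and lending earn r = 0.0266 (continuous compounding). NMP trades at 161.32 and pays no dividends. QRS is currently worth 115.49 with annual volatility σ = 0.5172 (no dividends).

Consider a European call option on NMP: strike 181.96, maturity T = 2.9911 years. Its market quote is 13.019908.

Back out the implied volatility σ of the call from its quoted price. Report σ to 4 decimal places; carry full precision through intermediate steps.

At σ = 0.1426 the Black–Scholes value reproduces the quote:
σ√T = 0.1426·√2.9911 = 0.246624
d₁ = (ln(S/K) + (r+σ²/2)T) / (σ√T) = (ln(161.32/181.96) + (0.0266+0.1426²/2)·2.9911) / 0.246624 = (-0.120397 + 0.109975) / 0.246624 = -0.042259
d₂ = d₁ − σ√T = -0.042259 − 0.246624 = -0.288883
e^{−rT} = 0.923520
N(d₁) = 0.483146,  N(d₂) = 0.386336
V = S·N(d₁) − K·e^{−rT}·N(d₂) = 77.941150 − 64.921243 = 13.019908 (equal to the quote); since ∂V/∂σ > 0 for all σ, the implied volatility is unique

sigma = 0.1426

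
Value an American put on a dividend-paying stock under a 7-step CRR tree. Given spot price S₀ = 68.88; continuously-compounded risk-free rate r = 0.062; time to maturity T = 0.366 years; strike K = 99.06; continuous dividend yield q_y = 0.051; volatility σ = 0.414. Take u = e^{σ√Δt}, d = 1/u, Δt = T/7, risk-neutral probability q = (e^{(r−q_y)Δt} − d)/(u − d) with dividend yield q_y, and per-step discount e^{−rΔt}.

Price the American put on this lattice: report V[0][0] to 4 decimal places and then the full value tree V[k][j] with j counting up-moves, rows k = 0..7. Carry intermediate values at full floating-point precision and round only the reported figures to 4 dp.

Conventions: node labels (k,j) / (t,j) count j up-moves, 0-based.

price = 30.4842
tree:
30.4842
36.4014 24.2646
42.0609 30.2391 17.9406
47.2093 36.4014 23.7516 11.7514
51.8926 42.0609 30.1800 16.9311 6.2058
56.1529 47.2093 36.4014 23.3408 10.0849 2.0352
60.0284 51.8926 42.0609 30.1800 15.8226 3.9220 0.0000
63.5538 56.1529 47.2093 36.4014 23.3408 7.5579 0.0000 0.0000

Δt=0.05229, u=1.09929, d=0.90968, q=0.47939, disc=e^(-rΔt)=0.99676
k=7 terminal: V=max(K-S,0) → 63.5538 56.1529 47.2093 36.4014 23.3408 7.5579 0.0000 0.0000
k=6: j=0 S=39.0316 intr=60.0284 cont=59.8117 V=60.0284[EX]; j=1 S=47.1674 intr=51.8926 cont=51.6976 V=51.8926[EX]; j=2 S=56.9991 intr=42.0609 cont=41.8921 V=42.0609[EX]; j=3 S=68.8800 intr=30.1800 cont=30.0428 V=30.1800[EX]; j=4 S=83.2374 intr=15.8226 cont=15.7236 V=15.8226[EX]; j=5 S=100.5875 intr=0.0000 cont=3.9220 V=3.9220[hold]; j=6 S=121.5541 intr=0.0000 cont=0.0000 V=0.0000[hold]
k=5: j=0 S=42.9071 intr=56.1529 cont=55.9465 V=56.1529[EX]; j=1 S=51.8507 intr=47.2093 cont=47.0267 V=47.2093[EX]; j=2 S=62.6586 intr=36.4014 cont=36.2477 V=36.4014[EX]; j=3 S=75.7192 intr=23.3408 cont=23.2219 V=23.3408[EX]; j=4 S=91.5021 intr=7.5579 cont=10.0849 V=10.0849[hold]; j=5 S=110.5749 intr=0.0000 cont=2.0352 V=2.0352[hold]
k=4: j=0 S=47.1674 intr=51.8926 cont=51.6976 V=51.8926[EX]; j=1 S=56.9991 intr=42.0609 cont=41.8921 V=42.0609[EX]; j=2 S=68.8800 intr=30.1800 cont=30.0428 V=30.1800[EX]; j=3 S=83.2374 intr=15.8226 cont=16.9311 V=16.9311[hold]; j=4 S=100.5875 intr=0.0000 cont=6.2058 V=6.2058[hold]
k=3: j=0 S=51.8507 intr=47.2093 cont=47.0267 V=47.2093[EX]; j=1 S=62.6586 intr=36.4014 cont=36.2477 V=36.4014[EX]; j=2 S=75.7192 intr=23.3408 cont=23.7516 V=23.7516[hold]; j=3 S=91.5021 intr=7.5579 cont=11.7514 V=11.7514[hold]
k=2: j=0 S=56.9991 intr=42.0609 cont=41.8921 V=42.0609[EX]; j=1 S=68.8800 intr=30.1800 cont=30.2391 V=30.2391[hold]; j=2 S=83.2374 intr=15.8226 cont=17.9406 V=17.9406[hold]
k=1: j=0 S=62.6586 intr=36.4014 cont=36.2759 V=36.4014[EX]; j=1 S=75.7192 intr=23.3408 cont=24.2646 V=24.2646[hold]
k=0: j=0 S=68.8800 intr=30.1800 cont=30.4842 V=30.4842[hold]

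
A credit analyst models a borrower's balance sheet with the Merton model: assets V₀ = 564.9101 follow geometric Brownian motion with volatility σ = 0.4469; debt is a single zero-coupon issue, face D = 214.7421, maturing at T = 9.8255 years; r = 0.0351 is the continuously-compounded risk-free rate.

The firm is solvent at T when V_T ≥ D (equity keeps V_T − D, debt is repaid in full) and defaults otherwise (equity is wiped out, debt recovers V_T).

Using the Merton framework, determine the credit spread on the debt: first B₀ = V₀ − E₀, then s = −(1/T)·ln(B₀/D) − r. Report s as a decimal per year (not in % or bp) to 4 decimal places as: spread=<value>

spread=0.0250

Apply the equity-as-call identities (strike 214.7421, horizon 9.8255 years):
d₁ = [ln(V₀/D) + (r + σ²/2)T] / (σ√T)
   = [ln(564.9101/214.7421) + (0.0351 + 0.5·0.4469²)·9.8255] / (0.4469·√9.8255)
   = [0.967229 + 1.326048] / 1.400837 = 1.637076
d₂ = d₁ − σ√T = 1.637076 − 1.400837 = 0.236238
N(d₁) = 0.949193,  N(d₂) = 0.593376,  e^(−rT) = 0.708309
E₀ = V₀·N(d₁) − D·e^(−rT)·N(d₂)
   = 564.9101·0.949193 − 214.7421·0.708309·0.593376 = 445.953799
B₀ = V₀ − E₀ = 564.9101 − 445.953799 = 118.956301
spread = −(1/T)·ln(B₀/D) − r = −(1/9.8255)·ln(118.956301/214.7421) − 0.0351 = 0.02501720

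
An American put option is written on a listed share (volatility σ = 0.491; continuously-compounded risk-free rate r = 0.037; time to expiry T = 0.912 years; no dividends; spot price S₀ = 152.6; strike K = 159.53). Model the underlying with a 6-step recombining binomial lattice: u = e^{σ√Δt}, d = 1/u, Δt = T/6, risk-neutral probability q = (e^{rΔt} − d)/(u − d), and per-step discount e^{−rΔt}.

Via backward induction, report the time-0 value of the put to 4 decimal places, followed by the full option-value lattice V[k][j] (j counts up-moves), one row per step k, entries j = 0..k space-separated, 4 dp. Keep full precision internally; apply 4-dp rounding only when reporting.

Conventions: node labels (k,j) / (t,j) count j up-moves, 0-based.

Δt=0.15200  u=1.21098  d=0.82578  q=0.46693  discount=0.99439
step 6 (expiry): payoffs max(K−S,0) = 111.1417 88.5703 55.4702 6.9300 0.0000 0.0000 0.0000
k=5: (k=5,j=0): S=58.5971, K−S=100.9329, hold=100.0382 ⇒ V=100.9329 exercise | (k=5,j=1): S=85.9305, K−S=73.5995, hold=72.7048 ⇒ V=73.5995 exercise | (k=5,j=2): S=126.0140, K−S=33.5160, hold=32.6213 ⇒ V=33.5160 exercise | (k=5,j=3): S=184.7950, K−S=0.0000, hold=3.6735 ⇒ V=3.6735 continue | (k=5,j=4): S=270.9952, K−S=0.0000, hold=0.0000 ⇒ V=0.0000 continue | (k=5,j=5): S=397.4048, K−S=0.0000, hold=0.0000 ⇒ V=0.0000 continue
k=4: (k=4,j=0): S=70.9597, K−S=88.5703, hold=87.6756 ⇒ V=88.5703 exercise | (k=4,j=1): S=104.0598, K−S=55.4702, hold=54.5755 ⇒ V=55.4702 exercise | (k=4,j=2): S=152.6000, K−S=6.9300, hold=19.4718 ⇒ V=19.4718 continue | (k=4,j=3): S=223.7824, K−S=0.0000, hold=1.9472 ⇒ V=1.9472 continue | (k=4,j=4): S=328.1689, K−S=0.0000, hold=0.0000 ⇒ V=0.0000 continue
k=3: (k=3,j=0): S=85.9305, K−S=73.5995, hold=72.7048 ⇒ V=73.5995 exercise | (k=3,j=1): S=126.0140, K−S=33.5160, hold=38.4446 ⇒ V=38.4446 continue | (k=3,j=2): S=184.7950, K−S=0.0000, hold=11.2257 ⇒ V=11.2257 continue | (k=3,j=3): S=270.9952, K−S=0.0000, hold=1.0322 ⇒ V=1.0322 continue
k=2: (k=2,j=0): S=104.0598, K−S=55.4702, hold=56.8639 ⇒ V=56.8639 continue | (k=2,j=1): S=152.6000, K−S=6.9300, hold=25.5910 ⇒ V=25.5910 continue | (k=2,j=2): S=223.7824, K−S=0.0000, hold=6.4298 ⇒ V=6.4298 continue
k=1: (k=1,j=0): S=126.0140, K−S=33.5160, hold=42.0246 ⇒ V=42.0246 continue | (k=1,j=1): S=184.7950, K−S=0.0000, hold=16.5507 ⇒ V=16.5507 continue
k=0: (k=0,j=0): S=152.6000, K−S=6.9300, hold=29.9611 ⇒ V=29.9611 continue

price = 29.9611
tree:
29.9611
42.0246 16.5507
56.8639 25.5910 6.4298
73.5995 38.4446 11.2257 1.0322
88.5703 55.4702 19.4718 1.9472 0.0000
100.9329 73.5995 33.5160 3.6735 0.0000 0.0000
111.1417 88.5703 55.4702 6.9300 0.0000 0.0000 0.0000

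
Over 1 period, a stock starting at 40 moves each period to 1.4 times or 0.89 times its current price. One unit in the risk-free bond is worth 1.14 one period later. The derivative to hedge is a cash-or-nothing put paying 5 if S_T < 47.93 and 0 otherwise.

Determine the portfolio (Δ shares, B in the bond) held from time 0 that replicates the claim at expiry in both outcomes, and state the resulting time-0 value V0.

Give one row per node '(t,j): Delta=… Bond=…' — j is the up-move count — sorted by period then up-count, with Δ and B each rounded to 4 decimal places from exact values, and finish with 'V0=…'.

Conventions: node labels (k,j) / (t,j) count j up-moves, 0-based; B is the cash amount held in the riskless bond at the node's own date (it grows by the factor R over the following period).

(0,0): Delta=-0.2451 Bond=12.0399
V0=2.2360

The replicating-portfolio and risk-neutral prices coincide; use p* = (1.14−0.89)/(1.4−0.89) = 0.4902 for the latter.
Terminal payoffs: V(1,0)=5.0000, V(1,1)=0.0000
  t=0,j=0: stock 40.0000 → up 56.0000 (V=0.0000), down 35.6000 (V=5.0000). Price 2.2360; hedge Δ=-0.2451, bond B=12.0399.
Check: Δ(0,0)·S0 + B(0,0) = 2.2360 = V0.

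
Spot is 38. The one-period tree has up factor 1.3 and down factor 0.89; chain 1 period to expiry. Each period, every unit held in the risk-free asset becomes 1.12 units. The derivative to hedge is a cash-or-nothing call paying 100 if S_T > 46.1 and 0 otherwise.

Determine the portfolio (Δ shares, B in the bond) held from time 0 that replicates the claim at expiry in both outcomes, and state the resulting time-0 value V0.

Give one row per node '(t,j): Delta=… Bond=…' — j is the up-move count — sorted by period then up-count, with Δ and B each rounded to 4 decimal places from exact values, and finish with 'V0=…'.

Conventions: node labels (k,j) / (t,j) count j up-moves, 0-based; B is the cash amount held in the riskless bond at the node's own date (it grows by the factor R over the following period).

(0,0): Delta=6.4185 Bond=-193.8153
V0=50.0871

No-arbitrage ⇒ martingale measure with p* = (R−d)/(u−d) = 0.5610.
At maturity the claim pays: V(1,0)=0.0000, V(1,1)=100.0000
(0,0): S=38.0000. Δ = (V_up−V_dn)/(S_up−S_dn) = (100.0000−0.0000)/(49.4000−33.8200) = 6.4185. V = [p*·100.0000 + (1−p*)·0.0000]/1.12 = 50.0871. B = V − Δ·S = -193.8153.
Sanity check at the root: Δ(0,0)·S0 + B(0,0) reproduces V0 = 50.0871.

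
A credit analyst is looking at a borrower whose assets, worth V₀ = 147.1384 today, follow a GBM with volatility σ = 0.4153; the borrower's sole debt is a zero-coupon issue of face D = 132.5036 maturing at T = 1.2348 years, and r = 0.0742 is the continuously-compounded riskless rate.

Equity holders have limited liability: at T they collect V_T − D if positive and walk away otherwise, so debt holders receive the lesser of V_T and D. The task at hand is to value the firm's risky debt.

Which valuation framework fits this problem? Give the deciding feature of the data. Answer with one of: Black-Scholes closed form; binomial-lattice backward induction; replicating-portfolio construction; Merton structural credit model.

Key observation: a levered firm with one bullet debt due at 1.2348 years is the canonical structural-credit setup: equity is a call on the firm's assets struck at the face value.

framework: Merton structural credit model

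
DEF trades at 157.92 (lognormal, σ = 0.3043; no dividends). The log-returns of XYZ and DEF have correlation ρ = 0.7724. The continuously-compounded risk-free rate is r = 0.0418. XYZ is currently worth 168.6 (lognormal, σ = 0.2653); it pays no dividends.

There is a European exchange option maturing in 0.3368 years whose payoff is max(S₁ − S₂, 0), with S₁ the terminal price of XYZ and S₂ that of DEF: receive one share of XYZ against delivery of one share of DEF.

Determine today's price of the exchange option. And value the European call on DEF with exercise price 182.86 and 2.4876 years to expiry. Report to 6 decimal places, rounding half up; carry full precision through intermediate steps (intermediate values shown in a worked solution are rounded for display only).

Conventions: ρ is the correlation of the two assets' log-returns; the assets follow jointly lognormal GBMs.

exchange price = 13.923464
price(DEF call K=182.86) = 27.279716

σ_eff = √(σ₁² + σ₂² − 2ρσ₁σ₂) = √(0.2653² + 0.3043² − 2·0.7724·0.2653·0.3043) = 0.195626
d₁ = (ln(S₁/S₂) + (q₂ − q₁ + σ_eff²/2)T) / (σ_eff√T) = (ln(168.6/157.92) + (0.0 − 0.0 + 0.019135)·0.3368) / 0.113531 = 0.633177
d₂ = d₁ − σ_eff√T = 0.633177 − 0.113531 = 0.519647
N(d₁) = 0.736691,  N(d₂) = 0.698345
V = S₁·e^{−q₁T}·N(d₁) − S₂·e^{−q₂T}·N(d₂) = 124.206122 − 110.282658 = 13.923464
[vanilla: DEF call K=182.86]
σ√T = 0.3043·√2.4876 = 0.479946
d₁ = (ln(S/K) + (r+σ²/2)T) / (σ√T) = (ln(157.92/182.86) + (0.0418+0.3043²/2)·2.4876) / 0.479946 = (-0.146632 + 0.219156) / 0.479946 = 0.151108
d₂ = d₁ − σ√T = 0.151108 − 0.479946 = -0.328838
e^{−rT} = 0.901242
N(d₁) = 0.560055,  N(d₂) = 0.371139
price = S·N(d₁) − K·e^{−rT}·N(d₂) = 88.443815 − 61.164099 = 27.279716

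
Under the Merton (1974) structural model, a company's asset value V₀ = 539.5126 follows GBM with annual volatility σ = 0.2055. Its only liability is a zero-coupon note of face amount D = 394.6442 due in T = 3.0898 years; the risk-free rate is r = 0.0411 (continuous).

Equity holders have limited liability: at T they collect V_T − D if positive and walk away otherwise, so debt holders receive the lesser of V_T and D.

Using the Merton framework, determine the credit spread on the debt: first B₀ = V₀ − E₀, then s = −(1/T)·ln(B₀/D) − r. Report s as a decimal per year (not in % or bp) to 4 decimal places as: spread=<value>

Equity is a call on the firm's assets struck at D = 394.6442:
d₁ = [ln(V₀/D) + (r + σ²/2)T] / (σ√T)
   = [ln(539.5126/394.6442) + (0.0411 + 0.5·0.2055²)·3.0898] / (0.2055·√3.0898)
   = [0.312682 + 0.192232] / 0.361224 = 1.397785
d₂ = d₁ − σ√T = 1.397785 − 0.361224 = 1.036560
N(d₁) = 0.918911,  N(d₂) = 0.850030,  e^(−rT) = 0.880742
E₀ = V₀·N(d₁) − D·e^(−rT)·N(d₂)
   = 539.5126·0.918911 − 394.6442·0.880742·0.850030 = 200.311152
B₀ = V₀ − E₀ = 539.5126 − 200.311152 = 339.201448
spread = −(1/T)·ln(B₀/D) − r = −(1/3.0898)·ln(339.201448/394.6442) − 0.0411 = 0.00789684

spread=0.0079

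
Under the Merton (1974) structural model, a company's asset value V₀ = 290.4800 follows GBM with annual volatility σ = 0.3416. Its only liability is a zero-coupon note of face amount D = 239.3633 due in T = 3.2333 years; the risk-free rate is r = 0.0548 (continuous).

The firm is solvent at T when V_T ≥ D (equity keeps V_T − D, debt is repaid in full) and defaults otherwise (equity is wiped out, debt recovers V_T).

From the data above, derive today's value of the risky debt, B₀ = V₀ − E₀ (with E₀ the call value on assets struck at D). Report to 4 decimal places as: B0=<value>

B0=176.2608

With assets at 290.4800 and a single debt payment of 239.3633 at 3.2333 years:
d₁ = [ln(V₀/D) + (r + σ²/2)T] / (σ√T)
   = [ln(290.4800/239.3633) + (0.0548 + 0.5·0.3416²)·3.2333] / (0.3416·√3.2333)
   = [0.193552 + 0.365833] / 0.614244 = 0.910689
d₂ = d₁ − σ√T = 0.910689 − 0.614244 = 0.296445
N(d₁) = 0.818770,  N(d₂) = 0.616555,  e^(−rT) = 0.837625
E₀ = V₀·N(d₁) − D·e^(−rT)·N(d₂)
   = 290.4800·0.818770 − 239.3633·0.837625·0.616555 = 114.219212
B₀ = V₀ − E₀ = 290.4800 − 114.219212 = 176.260788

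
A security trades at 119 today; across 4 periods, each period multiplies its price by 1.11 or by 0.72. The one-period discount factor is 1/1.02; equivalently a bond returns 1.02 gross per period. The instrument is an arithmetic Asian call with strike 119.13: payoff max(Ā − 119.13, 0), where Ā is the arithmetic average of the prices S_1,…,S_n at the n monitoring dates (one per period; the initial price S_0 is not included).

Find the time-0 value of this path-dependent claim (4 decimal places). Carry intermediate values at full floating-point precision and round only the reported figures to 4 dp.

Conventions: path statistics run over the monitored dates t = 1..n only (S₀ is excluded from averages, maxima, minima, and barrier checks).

Set p* = 0.7692 (from d < R < u); the path-dependent value is the discounted p*-expectation over all price paths.
Enumerate all 2^4 = 16 price paths (U = up ×1.11, D = down ×0.72); each path with k up-moves has probability p*^k·(1−p*)^(4−k).
DDDD: Ā=55.9415, payoff=0.0000, prob=0.002836
UDDD: Ā=86.2431, payoff=0.0000, prob=0.009453
DUDD: Ā=74.6406, payoff=0.0000, prob=0.009453
UUDD: Ā=115.0710, payoff=0.0000, prob=0.031512
DDUD: Ā=66.2868, payoff=0.0000, prob=0.009453
UDUD: Ā=102.1922, payoff=0.0000, prob=0.031512
DUUD: Ā=90.5897, payoff=0.0000, prob=0.031512
UUUD: Ā=139.6592, payoff=20.5292, prob=0.105038
DDDU: Ā=60.2721, payoff=0.0000, prob=0.009453
UDDU: Ā=92.9195, payoff=0.0000, prob=0.031512
DUDU: Ā=81.3170, payoff=0.0000, prob=0.031512
UUDU: Ā=125.3637, payoff=6.2337, prob=0.105038
DDUU: Ā=72.9632, payoff=0.0000, prob=0.031512
UDUU: Ā=112.4849, payoff=0.0000, prob=0.105038
DUUU: Ā=100.8824, payoff=0.0000, prob=0.105038
UUUU: Ā=155.5271, payoff=36.3971, prob=0.350128
Price = Σ prob·payoff / R^4 = 15.554761 / 1.082432 = 14.3702

price = 14.3702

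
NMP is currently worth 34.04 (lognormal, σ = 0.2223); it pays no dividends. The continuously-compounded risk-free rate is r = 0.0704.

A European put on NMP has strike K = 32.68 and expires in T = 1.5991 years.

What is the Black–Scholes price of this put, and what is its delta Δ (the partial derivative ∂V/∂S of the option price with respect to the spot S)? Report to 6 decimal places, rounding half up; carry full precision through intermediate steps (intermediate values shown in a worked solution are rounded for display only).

σ√T = 0.2223·√1.5991 = 0.281111
d₁ = (ln(S/K) + (r+σ²/2)T) / (σ√T) = (ln(34.04/32.68) + (0.0704+0.2223²/2)·1.5991) / 0.281111 = (0.040773 + 0.152088) / 0.281111 = 0.686069
d₂ = d₁ − σ√T = 0.686069 − 0.281111 = 0.404958
e^{−rT} = 0.893529
N(−d₁) = 0.246335,  N(−d₂) = 0.342754
Put price V = K·e^{−rT}·N(−d₂) − S·N(−d₁) = 10.008599 − 8.385237 = 1.623361
Δ = −N(−d₁) = -0.246335

price = 1.623361
Δ = -0.246335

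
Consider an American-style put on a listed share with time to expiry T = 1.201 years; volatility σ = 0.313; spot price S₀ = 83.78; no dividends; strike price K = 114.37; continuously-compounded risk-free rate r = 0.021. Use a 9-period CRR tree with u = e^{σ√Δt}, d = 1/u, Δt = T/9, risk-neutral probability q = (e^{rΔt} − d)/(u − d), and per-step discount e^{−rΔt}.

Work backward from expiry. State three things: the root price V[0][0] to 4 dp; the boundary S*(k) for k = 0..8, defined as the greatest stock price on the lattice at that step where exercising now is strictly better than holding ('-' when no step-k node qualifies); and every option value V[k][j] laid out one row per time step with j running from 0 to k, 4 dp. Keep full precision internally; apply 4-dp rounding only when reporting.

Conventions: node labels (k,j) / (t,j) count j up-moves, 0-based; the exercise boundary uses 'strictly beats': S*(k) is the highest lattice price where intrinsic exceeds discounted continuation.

price = 32.3629
boundary = - - 66.6541 74.7280 66.6541 74.7280 83.7800 74.7280 83.7800
tree:
32.3629
39.8643 24.5435
47.7159 31.7145 17.0313
54.9175 39.6420 23.4364 10.2931
61.3410 47.7159 31.1096 15.3818 4.9209
67.0705 54.9175 39.6420 22.1823 8.2120 1.4364
72.1810 61.3410 47.7159 30.5900 13.3363 2.7899 0.0000
76.7393 67.0705 54.9175 39.6420 20.8261 5.4187 0.0000 0.0000
80.8051 72.1810 61.3410 47.7159 30.5900 10.5246 0.0000 0.0000 0.0000
84.4316 76.7393 67.0705 54.9175 39.6420 20.4415 0.0000 0.0000 0.0000 0.0000

Δt=0.13344  u=1.12113  d=0.89196  q=0.48369  discount=0.99720
step 9 (expiry): payoffs max(K−S,0) = 84.4316 76.7393 67.0705 54.9175 39.6420 20.4415 0.0000 0.0000 0.0000 0.0000
step 8: (k=8,j=0): S=33.5649, K−S=80.8051, hold=80.4850 ⇒ V=80.8051 exercise | (k=8,j=1): S=42.1890, K−S=72.1810, hold=71.8609 ⇒ V=72.1810 exercise | (k=8,j=2): S=53.0290, K−S=61.3410, hold=61.0210 ⇒ V=61.3410 exercise | (k=8,j=3): S=66.6541, K−S=47.7159, hold=47.3959 ⇒ V=47.7159 exercise | (k=8,j=4): S=83.7800, K−S=30.5900, hold=30.2699 ⇒ V=30.5900 exercise | (k=8,j=5): S=105.3062, K−S=9.0638, hold=10.5246 ⇒ V=10.5246 continue | (k=8,j=6): S=132.3633, K−S=0.0000, hold=0.0000 ⇒ V=0.0000 continue | (k=8,j=7): S=166.3724, K−S=0.0000, hold=0.0000 ⇒ V=0.0000 continue | (k=8,j=8): S=209.1197, K−S=0.0000, hold=0.0000 ⇒ V=0.0000 continue  boundary S*=83.7800
step 7: (k=7,j=0): S=37.6307, K−S=76.7393, hold=76.4192 ⇒ V=76.7393 exercise | (k=7,j=1): S=47.2995, K−S=67.0705, hold=66.7505 ⇒ V=67.0705 exercise | (k=7,j=2): S=59.4525, K−S=54.9175, hold=54.5975 ⇒ V=54.9175 exercise | (k=7,j=3): S=74.7280, K−S=39.6420, hold=39.3219 ⇒ V=39.6420 exercise | (k=7,j=4): S=93.9285, K−S=20.4415, hold=20.8261 ⇒ V=20.8261 continue | (k=7,j=5): S=118.0622, K−S=0.0000, hold=5.4187 ⇒ V=5.4187 continue | (k=7,j=6): S=148.3968, K−S=0.0000, hold=0.0000 ⇒ V=0.0000 continue | (k=7,j=7): S=186.5254, K−S=0.0000, hold=0.0000 ⇒ V=0.0000 continue  boundary S*=74.7280
step 6: (k=6,j=0): S=42.1890, K−S=72.1810, hold=71.8609 ⇒ V=72.1810 exercise | (k=6,j=1): S=53.0290, K−S=61.3410, hold=61.0210 ⇒ V=61.3410 exercise | (k=6,j=2): S=66.6541, K−S=47.7159, hold=47.3959 ⇒ V=47.7159 exercise | (k=6,j=3): S=83.7800, K−S=30.5900, hold=30.4554 ⇒ V=30.5900 exercise | (k=6,j=4): S=105.3062, K−S=9.0638, hold=13.3363 ⇒ V=13.3363 continue | (k=6,j=5): S=132.3633, K−S=0.0000, hold=2.7899 ⇒ V=2.7899 continue | (k=6,j=6): S=166.3724, K−S=0.0000, hold=0.0000 ⇒ V=0.0000 continue  boundary S*=83.7800
step 5: (k=5,j=0): S=47.2995, K−S=67.0705, hold=66.7505 ⇒ V=67.0705 exercise | (k=5,j=1): S=59.4525, K−S=54.9175, hold=54.5975 ⇒ V=54.9175 exercise | (k=5,j=2): S=74.7280, K−S=39.6420, hold=39.3219 ⇒ V=39.6420 exercise | (k=5,j=3): S=93.9285, K−S=20.4415, hold=22.1823 ⇒ V=22.1823 continue | (k=5,j=4): S=118.0622, K−S=0.0000, hold=8.2120 ⇒ V=8.2120 continue | (k=5,j=5): S=148.3968, K−S=0.0000, hold=1.4364 ⇒ V=1.4364 continue  boundary S*=74.7280
step 4: (k=4,j=0): S=53.0290, K−S=61.3410, hold=61.0210 ⇒ V=61.3410 exercise | (k=4,j=1): S=66.6541, K−S=47.7159, hold=47.3959 ⇒ V=47.7159 exercise | (k=4,j=2): S=83.7800, K−S=30.5900, hold=31.1096 ⇒ V=31.1096 continue | (k=4,j=3): S=105.3062, K−S=9.0638, hold=15.3818 ⇒ V=15.3818 continue | (k=4,j=4): S=132.3633, K−S=0.0000, hold=4.9209 ⇒ V=4.9209 continue  boundary S*=66.6541
step 3: (k=3,j=0): S=59.4525, K−S=54.9175, hold=54.5975 ⇒ V=54.9175 exercise | (k=3,j=1): S=74.7280, K−S=39.6420, hold=39.5725 ⇒ V=39.6420 exercise | (k=3,j=2): S=93.9285, K−S=20.4415, hold=23.4364 ⇒ V=23.4364 continue | (k=3,j=3): S=118.0622, K−S=0.0000, hold=10.2931 ⇒ V=10.2931 continue  boundary S*=74.7280
step 2: (k=2,j=0): S=66.6541, K−S=47.7159, hold=47.3959 ⇒ V=47.7159 exercise | (k=2,j=1): S=83.7800, K−S=30.5900, hold=31.7145 ⇒ V=31.7145 continue | (k=2,j=2): S=105.3062, K−S=9.0638, hold=17.0313 ⇒ V=17.0313 continue  boundary S*=66.6541
step 1: (k=1,j=0): S=74.7280, K−S=39.6420, hold=39.8643 ⇒ V=39.8643 continue | (k=1,j=1): S=93.9285, K−S=20.4415, hold=24.5435 ⇒ V=24.5435 continue  boundary S*=-
step 0: (k=0,j=0): S=83.7800, K−S=30.5900, hold=32.3629 ⇒ V=32.3629 continue  boundary S*=-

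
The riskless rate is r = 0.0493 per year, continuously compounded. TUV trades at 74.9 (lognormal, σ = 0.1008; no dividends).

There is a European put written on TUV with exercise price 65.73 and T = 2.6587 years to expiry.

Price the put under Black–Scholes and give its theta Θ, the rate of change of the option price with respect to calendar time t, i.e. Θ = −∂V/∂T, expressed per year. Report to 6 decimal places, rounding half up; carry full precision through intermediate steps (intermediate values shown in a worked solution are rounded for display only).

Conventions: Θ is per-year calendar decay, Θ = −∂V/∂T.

σ√T = 0.1008·√2.6587 = 0.164360
d₁ = (ln(S/K) + (r+σ²/2)T) / (σ√T) = (ln(74.9/65.73) + (0.0493+0.1008²/2)·2.6587) / 0.164360 = (0.130598 + 0.144581) / 0.164360 = 1.674252
d₂ = d₁ − σ√T = 1.674252 − 0.164360 = 1.509892
e^{−rT} = 0.877153
N(−d₁) = 0.047041,  N(−d₂) = 0.065535
Put price V = K·e^{−rT}·N(−d₂) − S·N(−d₁) = 3.778466 − 3.523339 = 0.255127
φ(d₁) = (1/√(2π))·e^{−d₁²/2} = 0.098225
Θ = −S·φ(d₁)·σ/(2√T) + r·K·e^{−rT}·N(−d₂) = −0.227404 + 0.186278 = -0.041126

price = 0.255127
Θ = -0.041126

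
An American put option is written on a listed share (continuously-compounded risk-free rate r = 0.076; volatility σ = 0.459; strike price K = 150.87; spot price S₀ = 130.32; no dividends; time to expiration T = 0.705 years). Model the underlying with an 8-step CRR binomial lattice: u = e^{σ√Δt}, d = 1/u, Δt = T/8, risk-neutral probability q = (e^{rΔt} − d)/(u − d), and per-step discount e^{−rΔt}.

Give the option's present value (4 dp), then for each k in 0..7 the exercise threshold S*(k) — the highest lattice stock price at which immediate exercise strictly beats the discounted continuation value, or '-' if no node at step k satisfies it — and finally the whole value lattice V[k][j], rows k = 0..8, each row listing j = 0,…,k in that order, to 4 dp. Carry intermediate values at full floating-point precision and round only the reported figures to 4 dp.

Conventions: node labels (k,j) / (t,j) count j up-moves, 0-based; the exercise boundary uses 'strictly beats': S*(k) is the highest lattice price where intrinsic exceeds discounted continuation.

Δt=0.08812  u=1.14598  d=0.87262  q=0.49057  discount=0.99332
step 8 (expiry): payoffs max(K−S,0) = 107.0571 93.3321 75.3075 51.6364 20.5500 0.0000 0.0000 0.0000 0.0000
step 7: (k=7,j=0): S=50.2086, K−S=100.6614, hold=99.6543 ⇒ V=100.6614 exercise | (k=7,j=1): S=65.9372, K−S=84.9328, hold=83.9257 ⇒ V=84.9328 exercise | (k=7,j=2): S=86.5930, K−S=64.2770, hold=63.2699 ⇒ V=64.2770 exercise | (k=7,j=3): S=113.7195, K−S=37.1505, hold=36.1434 ⇒ V=37.1505 exercise | (k=7,j=4): S=149.3438, K−S=1.5262, hold=10.3989 ⇒ V=10.3989 continue | (k=7,j=5): S=196.1279, K−S=0.0000, hold=0.0000 ⇒ V=0.0000 continue | (k=7,j=6): S=257.5679, K−S=0.0000, hold=0.0000 ⇒ V=0.0000 continue | (k=7,j=7): S=338.2548, K−S=0.0000, hold=0.0000 ⇒ V=0.0000 continue  boundary S*=113.7195
step 6: (k=6,j=0): S=57.5379, K−S=93.3321, hold=92.3250 ⇒ V=93.3321 exercise | (k=6,j=1): S=75.5625, K−S=75.3075, hold=74.3004 ⇒ V=75.3075 exercise | (k=6,j=2): S=99.2336, K−S=51.6364, hold=50.6293 ⇒ V=51.6364 exercise | (k=6,j=3): S=130.3200, K−S=20.5500, hold=23.8666 ⇒ V=23.8666 continue | (k=6,j=4): S=171.1447, K−S=0.0000, hold=5.2621 ⇒ V=5.2621 continue | (k=6,j=5): S=224.7582, K−S=0.0000, hold=0.0000 ⇒ V=0.0000 continue | (k=6,j=6): S=295.1670, K−S=0.0000, hold=0.0000 ⇒ V=0.0000 continue  boundary S*=99.2336
step 5: (k=5,j=0): S=65.9372, K−S=84.9328, hold=83.9257 ⇒ V=84.9328 exercise | (k=5,j=1): S=86.5930, K−S=64.2770, hold=63.2699 ⇒ V=64.2770 exercise | (k=5,j=2): S=113.7195, K−S=37.1505, hold=37.7596 ⇒ V=37.7596 continue | (k=5,j=3): S=149.3438, K−S=1.5262, hold=14.6414 ⇒ V=14.6414 continue | (k=5,j=4): S=196.1279, K−S=0.0000, hold=2.6628 ⇒ V=2.6628 continue | (k=5,j=5): S=257.5679, K−S=0.0000, hold=0.0000 ⇒ V=0.0000 continue  boundary S*=86.5930
step 4: (k=4,j=0): S=75.5625, K−S=75.3075, hold=74.3004 ⇒ V=75.3075 exercise | (k=4,j=1): S=99.2336, K−S=51.6364, hold=50.9261 ⇒ V=51.6364 exercise | (k=4,j=2): S=130.3200, K−S=20.5500, hold=26.2421 ⇒ V=26.2421 continue | (k=4,j=3): S=171.1447, K−S=0.0000, hold=8.7065 ⇒ V=8.7065 continue | (k=4,j=4): S=224.7582, K−S=0.0000, hold=1.3474 ⇒ V=1.3474 continue  boundary S*=99.2336
step 3: (k=3,j=0): S=86.5930, K−S=64.2770, hold=63.2699 ⇒ V=64.2770 exercise | (k=3,j=1): S=113.7195, K−S=37.1505, hold=38.9172 ⇒ V=38.9172 continue | (k=3,j=2): S=149.3438, K−S=1.5262, hold=17.5219 ⇒ V=17.5219 continue | (k=3,j=3): S=196.1279, K−S=0.0000, hold=5.0624 ⇒ V=5.0624 continue  boundary S*=86.5930
step 2: (k=2,j=0): S=99.2336, K−S=51.6364, hold=51.4902 ⇒ V=51.6364 exercise | (k=2,j=1): S=130.3200, K−S=20.5500, hold=28.2316 ⇒ V=28.2316 continue | (k=2,j=2): S=171.1447, K−S=0.0000, hold=11.3335 ⇒ V=11.3335 continue  boundary S*=99.2336
step 1: (k=1,j=0): S=113.7195, K−S=37.1505, hold=39.8866 ⇒ V=39.8866 continue | (k=1,j=1): S=149.3438, K−S=1.5262, hold=19.8087 ⇒ V=19.8087 continue  boundary S*=-
step 0: (k=0,j=0): S=130.3200, K−S=20.5500, hold=29.8365 ⇒ V=29.8365 continue  boundary S*=-

price = 29.8365
boundary = - - 99.2336 86.5930 99.2336 86.5930 99.2336 113.7195
tree:
29.8365
39.8866 19.8087
51.6364 28.2316 11.3335
64.2770 38.9172 17.5219 5.0624
75.3075 51.6364 26.2421 8.7065 1.3474
84.9328 64.2770 37.7596 14.6414 2.6628 0.0000
93.3321 75.3075 51.6364 23.8666 5.2621 0.0000 0.0000
100.6614 84.9328 64.2770 37.1505 10.3989 0.0000 0.0000 0.0000
107.0571 93.3321 75.3075 51.6364 20.5500 0.0000 0.0000 0.0000 0.0000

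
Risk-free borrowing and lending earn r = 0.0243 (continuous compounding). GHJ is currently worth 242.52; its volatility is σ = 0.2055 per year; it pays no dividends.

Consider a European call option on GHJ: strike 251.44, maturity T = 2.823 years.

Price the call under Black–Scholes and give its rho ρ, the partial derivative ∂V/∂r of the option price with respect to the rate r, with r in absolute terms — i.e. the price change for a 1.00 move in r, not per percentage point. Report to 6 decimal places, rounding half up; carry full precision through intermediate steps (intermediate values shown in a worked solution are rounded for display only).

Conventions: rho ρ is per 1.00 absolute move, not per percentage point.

price = 36.727951
ρ = 310.624245

σ√T = 0.2055·√2.823 = 0.345277
d₁ = (ln(S/K) + (r+σ²/2)T) / (σ√T) = (ln(242.52/251.44) + (0.0243+0.2055²/2)·2.823) / 0.345277 = (-0.036120 + 0.128207) / 0.345277 = 0.266704
d₂ = d₁ − σ√T = 0.266704 − 0.345277 = -0.078573
e^{−rT} = 0.933701
N(d₁) = 0.605151,  N(d₂) = 0.468686
Call price V = S·N(d₁) − K·e^{−rT}·N(d₂) = 146.761336 − 110.033385 = 36.727951
ρ = K·T·e^{−rT}·N(d₂) = 310.624245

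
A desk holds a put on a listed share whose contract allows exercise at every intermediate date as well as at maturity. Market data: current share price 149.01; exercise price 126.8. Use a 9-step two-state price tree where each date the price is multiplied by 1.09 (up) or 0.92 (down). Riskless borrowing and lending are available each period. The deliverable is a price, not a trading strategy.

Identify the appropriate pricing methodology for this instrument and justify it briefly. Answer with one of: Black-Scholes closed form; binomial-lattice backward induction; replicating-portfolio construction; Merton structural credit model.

framework: binomial-lattice backward induction

Key observation: early exercise of the strike-126.8 put must be checked at each of the 9 dates (spot 149.01), which forces a node-by-node comparison of intrinsic and continuation value backward from expiry.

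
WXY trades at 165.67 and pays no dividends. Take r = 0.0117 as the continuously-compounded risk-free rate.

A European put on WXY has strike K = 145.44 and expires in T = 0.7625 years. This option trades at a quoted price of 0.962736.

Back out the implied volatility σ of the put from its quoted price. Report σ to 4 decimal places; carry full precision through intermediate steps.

sigma = 0.1312

At σ = 0.1312 the Black–Scholes value reproduces the quote:
σ√T = 0.1312·√0.7625 = 0.114565
d₁ = (ln(S/K) + (r+σ²/2)T) / (σ√T) = (ln(165.67/145.44) + (0.0117+0.1312²/2)·0.7625) / 0.114565 = (0.130234 + 0.015484) / 0.114565 = 1.271920
d₂ = d₁ − σ√T = 1.271920 − 0.114565 = 1.157354
e^{−rT} = 0.991118
N(−d₁) = 0.101701,  N(−d₂) = 0.123564
V = K·e^{−rT}·N(−d₂) − S·N(−d₁) = 17.811508 − 16.848771 = 0.962736 (the observed quote) — the price is monotone increasing in volatility, hence this σ is the only solution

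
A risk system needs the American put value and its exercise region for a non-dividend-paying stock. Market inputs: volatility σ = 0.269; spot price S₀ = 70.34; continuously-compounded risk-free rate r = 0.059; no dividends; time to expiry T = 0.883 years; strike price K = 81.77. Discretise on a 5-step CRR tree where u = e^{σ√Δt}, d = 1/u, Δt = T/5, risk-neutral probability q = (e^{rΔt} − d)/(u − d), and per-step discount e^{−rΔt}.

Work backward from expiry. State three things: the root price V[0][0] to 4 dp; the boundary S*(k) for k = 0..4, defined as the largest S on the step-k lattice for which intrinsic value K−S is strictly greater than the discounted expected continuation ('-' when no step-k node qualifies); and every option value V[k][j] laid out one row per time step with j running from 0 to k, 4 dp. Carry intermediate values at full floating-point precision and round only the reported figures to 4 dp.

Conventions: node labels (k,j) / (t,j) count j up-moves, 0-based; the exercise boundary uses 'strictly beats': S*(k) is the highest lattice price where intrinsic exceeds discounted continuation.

price = 12.8926
boundary = - 62.8215 56.1066 62.8215 70.3400
tree:
12.8926
18.9485 7.5181
25.6634 12.2110 3.3033
31.6606 18.9485 6.1886 0.6853
37.0167 25.6634 11.4300 1.4366 0.0000
41.8003 31.6606 18.9485 3.0116 0.0000 0.0000

Δt=0.17660, u=1.11968, d=0.89311, q=0.51800, disc=e^(-rΔt)=0.98963
k=5 terminal: V=max(K-S,0) → 41.8003 31.6606 18.9485 3.0116 0.0000 0.0000
k=4: j=0 S=44.7533 intr=37.0167 cont=36.1692 V=37.0167[EX]; j=1 S=56.1066 intr=25.6634 cont=24.8159 V=25.6634[EX]; j=2 S=70.3400 intr=11.4300 cont=10.5824 V=11.4300[EX]; j=3 S=88.1843 intr=0.0000 cont=1.4366 V=1.4366[hold]; j=4 S=110.5554 intr=0.0000 cont=0.0000 V=0.0000[hold]  S*(4)=70.3400
k=3: j=0 S=50.1094 intr=31.6606 cont=30.8130 V=31.6606[EX]; j=1 S=62.8215 intr=18.9485 cont=18.1010 V=18.9485[EX]; j=2 S=78.7584 intr=3.0116 cont=6.1886 V=6.1886[hold]; j=3 S=98.7383 intr=0.0000 cont=0.6853 V=0.6853[hold]  S*(3)=62.8215
k=2: j=0 S=56.1066 intr=25.6634 cont=24.8159 V=25.6634[EX]; j=1 S=70.3400 intr=11.4300 cont=12.2110 V=12.2110[hold]; j=2 S=88.1843 intr=0.0000 cont=3.3033 V=3.3033[hold]  S*(2)=56.1066
k=1: j=0 S=62.8215 intr=18.9485 cont=18.5014 V=18.9485[EX]; j=1 S=78.7584 intr=3.0116 cont=7.5181 V=7.5181[hold]  S*(1)=62.8215
k=0: j=0 S=70.3400 intr=11.4300 cont=12.8926 V=12.8926[hold]  S*(0)=-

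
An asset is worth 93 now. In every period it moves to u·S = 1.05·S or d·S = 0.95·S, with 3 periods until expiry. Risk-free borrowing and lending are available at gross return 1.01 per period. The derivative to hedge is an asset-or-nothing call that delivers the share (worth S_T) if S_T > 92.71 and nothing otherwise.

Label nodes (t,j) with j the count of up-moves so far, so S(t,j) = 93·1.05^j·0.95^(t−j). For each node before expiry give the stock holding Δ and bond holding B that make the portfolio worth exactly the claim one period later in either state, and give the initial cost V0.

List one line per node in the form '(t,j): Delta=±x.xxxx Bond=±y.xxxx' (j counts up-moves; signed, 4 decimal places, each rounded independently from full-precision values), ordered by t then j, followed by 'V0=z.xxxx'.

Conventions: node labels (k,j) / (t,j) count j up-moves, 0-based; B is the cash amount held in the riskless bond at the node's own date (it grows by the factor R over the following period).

(0,0): Delta=5.3174 Bond=-431.1078
(1,0): Delta=6.5495 Bond=-544.2736
(1,1): Delta=4.5743 Bond=-362.8491
(2,0): Delta=0.0000 Bond=0.0000
(2,1): Delta=10.5000 Bond=-916.1939
(2,2): Delta=1.0000 Bond=0.0000
V0=63.4123

Arbitrage-free pricing uses the up-move probability p* = (R−d)/(u−d) = 0.6000, discounting each step at R = 1.01.
Expiry values: V(3,0)=0.0000, V(3,1)=0.0000, V(3,2)=97.4059, V(3,3)=107.6591
(2,0): S=83.9325. Δ = (V_up−V_dn)/(S_up−S_dn) = (0.0000−0.0000)/(88.1291−79.7359) = 0.0000. V = [p*·0.0000 + (1−p*)·0.0000]/1.01 = 0.0000. B = V − Δ·S = 0.0000.
(2,1): S=92.7675. Δ = (V_up−V_dn)/(S_up−S_dn) = (97.4059−0.0000)/(97.4059−88.1291) = 10.5000. V = [p*·97.4059 + (1−p*)·0.0000]/1.01 = 57.8649. B = V − Δ·S = -916.1939.
(2,2): S=102.5325. Δ = (V_up−V_dn)/(S_up−S_dn) = (107.6591−97.4059)/(107.6591−97.4059) = 1.0000. V = [p*·107.6591 + (1−p*)·97.4059]/1.01 = 102.5325. B = V − Δ·S = 0.0000.
(1,0): S=88.3500. Δ = (V_up−V_dn)/(S_up−S_dn) = (57.8649−0.0000)/(92.7675−83.9325) = 6.5495. V = [p*·57.8649 + (1−p*)·0.0000]/1.01 = 34.3752. B = V − Δ·S = -544.2736.
(1,1): S=97.6500. Δ = (V_up−V_dn)/(S_up−S_dn) = (102.5325−57.8649)/(102.5325−92.7675) = 4.5743. V = [p*·102.5325 + (1−p*)·57.8649]/1.01 = 83.8272. B = V − Δ·S = -362.8491.
(0,0): S=93.0000. Δ = (V_up−V_dn)/(S_up−S_dn) = (83.8272−34.3752)/(97.6500−88.3500) = 5.3174. V = [p*·83.8272 + (1−p*)·34.3752]/1.01 = 63.4123. B = V − Δ·S = -431.1078.
Sanity check at the root: Δ(0,0)·S0 + B(0,0) reproduces V0 = 63.4123.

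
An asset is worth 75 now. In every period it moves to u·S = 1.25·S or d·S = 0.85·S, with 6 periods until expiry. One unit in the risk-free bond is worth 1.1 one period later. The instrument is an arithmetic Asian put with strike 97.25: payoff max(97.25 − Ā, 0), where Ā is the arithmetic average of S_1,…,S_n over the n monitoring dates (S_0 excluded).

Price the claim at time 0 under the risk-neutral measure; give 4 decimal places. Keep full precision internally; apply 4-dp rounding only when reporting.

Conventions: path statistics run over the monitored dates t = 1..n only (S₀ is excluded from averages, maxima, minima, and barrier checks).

With p* = (R−d)/(u−d) = 0.6250, sum probability × payoff across the paths and divide by R^6.
Enumerate all 2^6 = 64 price paths (U = up ×1.25, D = down ×0.85); each path with k up-moves has probability p*^k·(1−p*)^(6−k).
DDDDDD: Ā=44.1186, payoff=53.1314, prob=0.002781
UDDDDD: Ā=64.8803, payoff=32.3697, prob=0.004635
DUDDDD: Ā=59.8803, payoff=37.3697, prob=0.004635
UUDDDD: Ā=88.0592, payoff=9.1908, prob=0.007725
DDUDDD: Ā=55.6303, payoff=41.6197, prob=0.004635
UDUDDD: Ā=81.8092, payoff=15.4408, prob=0.007725
DUUDDD: Ā=76.8092, payoff=20.4408, prob=0.007725
UUUDDD: Ā=112.9547, payoff=0.0000, prob=0.012875
DDDUDD: Ā=52.0178, payoff=45.2322, prob=0.004635
UDDUDD: Ā=76.4967, payoff=20.7533, prob=0.007725
DUDUDD: Ā=71.4967, payoff=25.7533, prob=0.007725
UUDUDD: Ā=105.1422, payoff=0.0000, prob=0.012875
DDUUDD: Ā=67.2467, payoff=30.0033, prob=0.007725
UDUUDD: Ā=98.8922, payoff=0.0000, prob=0.012875
DUUUDD: Ā=93.8922, payoff=3.3578, prob=0.012875
UUUUDD: Ā=138.0768, payoff=0.0000, prob=0.021458
DDDDUD: Ā=48.9471, payoff=48.3029, prob=0.004635
UDDDUD: Ā=71.9811, payoff=25.2689, prob=0.007725
DUDDUD: Ā=66.9811, payoff=30.2689, prob=0.007725
UUDDUD: Ā=98.5016, payoff=0.0000, prob=0.012875
DDUDUD: Ā=62.7311, payoff=34.5189, prob=0.007725
UDUDUD: Ā=92.2516, payoff=4.9984, prob=0.012875
DUUDUD: Ā=87.2516, payoff=9.9984, prob=0.012875
UUUDUD: Ā=128.3112, payoff=0.0000, prob=0.021458
DDDUUD: Ā=59.1186, payoff=38.1314, prob=0.007725
UDDUUD: Ā=86.9391, payoff=10.3109, prob=0.012875
DUDUUD: Ā=81.9391, payoff=15.3109, prob=0.012875
UUDUUD: Ā=120.4987, payoff=0.0000, prob=0.021458
DDUUUD: Ā=77.6891, payoff=19.5609, prob=0.012875
UDUUUD: Ā=114.2487, payoff=0.0000, prob=0.021458
DUUUUD: Ā=109.2487, payoff=0.0000, prob=0.021458
UUUUUD: Ā=160.6598, payoff=0.0000, prob=0.035763
DDDDDU: Ā=46.3371, payoff=50.9129, prob=0.004635
UDDDDU: Ā=68.1428, payoff=29.1072, prob=0.007725
DUDDDU: Ā=63.1428, payoff=34.1072, prob=0.007725
UUDDDU: Ā=92.8571, payoff=4.3929, prob=0.012875
DDUDDU: Ā=58.8928, payoff=38.3572, prob=0.007725
UDUDDU: Ā=86.6071, payoff=10.6429, prob=0.012875
DUUDDU: Ā=81.6071, payoff=15.6429, prob=0.012875
UUUDDU: Ā=120.0104, payoff=0.0000, prob=0.021458
DDDUDU: Ā=55.2803, payoff=41.9697, prob=0.007725
UDDUDU: Ā=81.2946, payoff=15.9554, prob=0.012875
DUDUDU: Ā=76.2946, payoff=20.9554, prob=0.012875
UUDUDU: Ā=112.1979, payoff=0.0000, prob=0.021458
DDUUDU: Ā=72.0446, payoff=25.2054, prob=0.012875
UDUUDU: Ā=105.9479, payoff=0.0000, prob=0.021458
DUUUDU: Ā=100.9479, payoff=0.0000, prob=0.021458
UUUUDU: Ā=148.4528, payoff=0.0000, prob=0.035763
DDDDUU: Ā=52.2097, payoff=45.0403, prob=0.007725
UDDDUU: Ā=76.7789, payoff=20.4711, prob=0.012875
DUDDUU: Ā=71.7789, payoff=25.4711, prob=0.012875
UUDDUU: Ā=105.5573, payoff=0.0000, prob=0.021458
DDUDUU: Ā=67.5289, payoff=29.7211, prob=0.012875
UDUDUU: Ā=99.3073, payoff=0.0000, prob=0.021458
DUUDUU: Ā=94.3073, payoff=2.9427, prob=0.021458
UUUDUU: Ā=138.6871, payoff=0.0000, prob=0.035763
DDDUUU: Ā=63.9164, payoff=33.3336, prob=0.012875
UDDUUU: Ā=93.9948, payoff=3.2552, prob=0.021458
DUDUUU: Ā=88.9948, payoff=8.2552, prob=0.021458
UUDUUU: Ā=130.8746, payoff=0.0000, prob=0.035763
DDUUUU: Ā=84.7448, payoff=12.5052, prob=0.021458
UDUUUU: Ā=124.6246, payoff=0.0000, prob=0.035763
DUUUUU: Ā=119.6246, payoff=0.0000, prob=0.035763
UUUUUU: Ā=175.9186, payoff=0.0000, prob=0.059605
Price = Σ prob·payoff / R^6 = 8.714025 / 1.771561 = 4.9188

price = 4.9188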